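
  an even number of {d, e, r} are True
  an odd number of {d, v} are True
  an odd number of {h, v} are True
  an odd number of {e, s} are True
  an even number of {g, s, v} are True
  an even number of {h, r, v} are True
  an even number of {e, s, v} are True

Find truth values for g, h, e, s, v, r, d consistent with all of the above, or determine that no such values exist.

g: True; h: False; e: True; s: False; v: True; r: True; d: False

{d, e, r}: 2 true → even ✓
{d, v}: 1 true → odd ✓
{h, v}: 1 true → odd ✓
{e, s}: 1 true → odd ✓
{g, s, v}: 2 true → even ✓
{h, r, v}: 2 true → even ✓
{e, s, v}: 2 true → even ✓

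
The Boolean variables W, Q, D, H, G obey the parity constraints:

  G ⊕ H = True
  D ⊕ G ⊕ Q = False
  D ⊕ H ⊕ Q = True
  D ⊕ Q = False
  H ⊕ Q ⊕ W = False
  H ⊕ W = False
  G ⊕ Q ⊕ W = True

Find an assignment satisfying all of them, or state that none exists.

W: True; Q: False; D: False; H: True; G: False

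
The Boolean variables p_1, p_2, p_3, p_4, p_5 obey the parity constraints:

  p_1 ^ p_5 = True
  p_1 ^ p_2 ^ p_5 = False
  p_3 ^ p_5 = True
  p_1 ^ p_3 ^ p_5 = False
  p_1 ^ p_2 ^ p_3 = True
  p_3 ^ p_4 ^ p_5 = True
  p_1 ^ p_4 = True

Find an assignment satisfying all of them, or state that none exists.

p_1=T, p_2=T, p_3=T, p_4=F, p_5=F

p_1 ^ p_5 = T ^ F = True ✓
p_1 ^ p_2 ^ p_5 = T ^ T ^ F = False ✓
p_3 ^ p_5 = T ^ F = True ✓
p_1 ^ p_3 ^ p_5 = T ^ T ^ F = False ✓
p_1 ^ p_2 ^ p_3 = T ^ T ^ T = True ✓
p_3 ^ p_4 ^ p_5 = T ^ F ^ F = True ✓
p_1 ^ p_4 = T ^ F = True ✓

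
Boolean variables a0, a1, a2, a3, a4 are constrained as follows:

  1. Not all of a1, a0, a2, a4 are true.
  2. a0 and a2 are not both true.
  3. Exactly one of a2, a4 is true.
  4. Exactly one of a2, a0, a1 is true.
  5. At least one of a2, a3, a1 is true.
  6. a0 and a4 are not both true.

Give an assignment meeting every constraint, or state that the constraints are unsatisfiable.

a0=F, a1=T, a2=F, a3=T, a4=T

  (1) {a1, a0, a2, a4}: 2/4 true — not all ✓
  (2) a0=F, a2=F — not both ✓
  (3) {a2, a4}: 1 true — exactly one ✓
  (4) {a2, a0, a1}: 1 true — exactly one ✓
  (5) {a2, a3, a1}: 2 true — at least one ✓
  (6) a0=F, a4=T — not both ✓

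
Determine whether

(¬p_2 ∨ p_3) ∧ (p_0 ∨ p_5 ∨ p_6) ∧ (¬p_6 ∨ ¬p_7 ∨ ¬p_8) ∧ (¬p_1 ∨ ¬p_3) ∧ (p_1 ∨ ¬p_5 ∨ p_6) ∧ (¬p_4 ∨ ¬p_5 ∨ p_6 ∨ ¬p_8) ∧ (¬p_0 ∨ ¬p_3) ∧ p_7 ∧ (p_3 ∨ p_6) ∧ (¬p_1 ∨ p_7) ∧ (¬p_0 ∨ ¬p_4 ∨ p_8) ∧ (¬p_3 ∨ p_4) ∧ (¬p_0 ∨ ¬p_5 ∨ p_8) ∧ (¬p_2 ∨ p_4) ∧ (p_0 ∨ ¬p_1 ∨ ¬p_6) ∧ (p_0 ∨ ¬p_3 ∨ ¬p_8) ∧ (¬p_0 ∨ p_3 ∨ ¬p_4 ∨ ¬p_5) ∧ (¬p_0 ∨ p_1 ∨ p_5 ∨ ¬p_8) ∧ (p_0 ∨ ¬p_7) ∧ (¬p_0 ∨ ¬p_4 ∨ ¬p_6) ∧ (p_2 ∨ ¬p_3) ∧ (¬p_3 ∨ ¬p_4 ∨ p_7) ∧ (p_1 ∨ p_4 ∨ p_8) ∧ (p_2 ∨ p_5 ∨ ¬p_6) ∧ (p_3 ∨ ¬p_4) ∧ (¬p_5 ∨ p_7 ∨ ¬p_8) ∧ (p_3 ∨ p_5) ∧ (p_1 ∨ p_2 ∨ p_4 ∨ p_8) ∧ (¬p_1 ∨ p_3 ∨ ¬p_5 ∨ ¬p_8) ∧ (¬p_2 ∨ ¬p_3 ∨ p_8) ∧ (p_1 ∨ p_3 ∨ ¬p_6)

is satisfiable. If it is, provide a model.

UNSATISFIABLE

Case p_7 = True:
  (p_0 ∨ ¬p_7) forces p_0 = True.
  (¬p_0 ∨ ¬p_3) forces p_3 = False.
  (¬p_2 ∨ p_3) forces p_2 = False.
  (p_3 ∨ p_6) forces p_6 = True.
  (¬p_6 ∨ ¬p_7 ∨ ¬p_8) forces p_8 = False.
  (¬p_0 ∨ ¬p_4 ∨ p_8) forces p_4 = False.
  (¬p_0 ∨ ¬p_5 ∨ p_8) forces p_5 = False.
  Clause (p_2 ∨ p_5 ∨ ¬p_6) is falsified — contradiction.
Case p_7 = False:
  Clause (p_7) is falsified — contradiction.
Both cases fail, so the formula is unsatisfiable.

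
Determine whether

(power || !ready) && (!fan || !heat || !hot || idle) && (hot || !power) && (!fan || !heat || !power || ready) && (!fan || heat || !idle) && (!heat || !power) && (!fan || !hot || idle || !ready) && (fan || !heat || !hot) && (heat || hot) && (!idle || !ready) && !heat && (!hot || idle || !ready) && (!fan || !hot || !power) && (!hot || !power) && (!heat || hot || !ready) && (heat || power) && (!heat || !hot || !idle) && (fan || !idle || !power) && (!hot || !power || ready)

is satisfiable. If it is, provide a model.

Case heat = True:
  Clause (!heat) is falsified — contradiction.
Case heat = False:
  (heat || hot) forces hot = True.
  (!hot || !power) forces power = False.
  Clause (heat || power) is falsified — contradiction.
Both cases fail, so the formula is unsatisfiable.

No satisfying assignment exists.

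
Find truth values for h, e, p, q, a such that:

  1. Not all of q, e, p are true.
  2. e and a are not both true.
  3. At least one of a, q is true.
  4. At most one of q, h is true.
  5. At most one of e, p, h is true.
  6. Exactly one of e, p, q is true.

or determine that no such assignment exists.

h: False; e: False; p: False; q: True; a: False

  (1) {q, e, p}: 1/3 true — not all ✓
  (2) e=F, a=F — not both ✓
  (3) {a, q}: 1 true — at least one ✓
  (4) {q, h}: 1 true — at most one ✓
  (5) {e, p, h}: 0 true — at most one ✓
  (6) {e, p, q}: 1 true — exactly one ✓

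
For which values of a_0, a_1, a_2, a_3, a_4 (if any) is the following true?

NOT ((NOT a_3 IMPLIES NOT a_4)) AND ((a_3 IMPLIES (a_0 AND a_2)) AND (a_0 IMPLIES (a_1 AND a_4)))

a_0: True; a_1: True; a_2: True; a_3: False; a_4: True

  NOT ((NOT a_3 IMPLIES NOT a_4)) = True
    NOT a_3 IMPLIES NOT a_4 = False
      NOT a_3 = True
      NOT a_4 = False
  (a_3 IMPLIES (a_0 AND a_2)) AND (a_0 IMPLIES (a_1 AND a_4)) = True
    a_3 IMPLIES (a_0 AND a_2) = True
      a_0 AND a_2 = True
    a_0 IMPLIES (a_1 AND a_4) = True
      a_1 AND a_4 = True
Both conjuncts True, so the formula holds.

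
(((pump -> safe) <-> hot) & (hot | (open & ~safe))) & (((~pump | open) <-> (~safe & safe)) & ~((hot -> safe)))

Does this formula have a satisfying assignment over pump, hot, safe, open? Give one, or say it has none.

Case hot = True: the formula simplifies to (pump -> safe) & (((~pump | open) <-> (~safe & safe)) & ~safe).
  safe = True: the conjunct ~safe is False.
  safe = False: simplifies to ~pump & ~((~pump | open)).
    pump = True: the conjunct ~pump is False.
    pump = False: the conjunct ~((~pump | open)) becomes ~((True | open)) = False.
Case hot = False: the conjunct ~((hot -> safe)) becomes ~((False -> safe)) = False.
Both cases fail — unsatisfiable.

Unsatisfiable — no assignment works.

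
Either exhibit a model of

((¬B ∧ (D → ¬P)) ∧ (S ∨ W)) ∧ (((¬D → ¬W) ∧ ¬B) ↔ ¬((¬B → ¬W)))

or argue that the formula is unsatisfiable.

W=T; P=F; B=F; D=T; S=F

  (¬B ∧ (D → ¬P)) ∧ (S ∨ W) = True
    ¬B ∧ (D → ¬P) = True
      ¬B = True
      D → ¬P = True
        ¬P = True
    S ∨ W = True
  ((¬D → ¬W) ∧ ¬B) ↔ ¬((¬B → ¬W)) = True
    (¬D → ¬W) ∧ ¬B = True
      ¬D → ¬W = True
        ¬D = False
        ¬W = False
      ¬B = True
    ¬((¬B → ¬W)) = True
      ¬B → ¬W = False
        ¬B = True
        ¬W = False
Both conjuncts True, so the formula holds.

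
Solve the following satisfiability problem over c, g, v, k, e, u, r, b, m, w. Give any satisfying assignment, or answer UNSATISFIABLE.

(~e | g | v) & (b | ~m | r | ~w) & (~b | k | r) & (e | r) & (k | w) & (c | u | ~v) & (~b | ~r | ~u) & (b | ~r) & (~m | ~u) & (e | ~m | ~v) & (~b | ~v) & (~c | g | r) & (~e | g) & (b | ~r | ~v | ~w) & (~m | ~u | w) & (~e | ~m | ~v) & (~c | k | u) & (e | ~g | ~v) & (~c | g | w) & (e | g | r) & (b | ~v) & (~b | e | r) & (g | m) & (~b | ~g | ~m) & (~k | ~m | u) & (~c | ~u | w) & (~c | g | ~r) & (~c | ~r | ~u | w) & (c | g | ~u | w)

Set c = True.
Try g = False:
  (~c | g | r) forces r = True.
  clause (~c | g | ~r) is falsified — backtrack.
So g = True.
Set v = False.
Set k = True.
Set e = True.
Set u = False.
  then (~k | ~m | u) forces m = False.
Set r = True.
  then (b | ~r) forces b = True.
Set w = False.
All clauses satisfied.

c = True; g = True; v = False; k = True; e = True; u = False; r = True; b = True; m = False; w = False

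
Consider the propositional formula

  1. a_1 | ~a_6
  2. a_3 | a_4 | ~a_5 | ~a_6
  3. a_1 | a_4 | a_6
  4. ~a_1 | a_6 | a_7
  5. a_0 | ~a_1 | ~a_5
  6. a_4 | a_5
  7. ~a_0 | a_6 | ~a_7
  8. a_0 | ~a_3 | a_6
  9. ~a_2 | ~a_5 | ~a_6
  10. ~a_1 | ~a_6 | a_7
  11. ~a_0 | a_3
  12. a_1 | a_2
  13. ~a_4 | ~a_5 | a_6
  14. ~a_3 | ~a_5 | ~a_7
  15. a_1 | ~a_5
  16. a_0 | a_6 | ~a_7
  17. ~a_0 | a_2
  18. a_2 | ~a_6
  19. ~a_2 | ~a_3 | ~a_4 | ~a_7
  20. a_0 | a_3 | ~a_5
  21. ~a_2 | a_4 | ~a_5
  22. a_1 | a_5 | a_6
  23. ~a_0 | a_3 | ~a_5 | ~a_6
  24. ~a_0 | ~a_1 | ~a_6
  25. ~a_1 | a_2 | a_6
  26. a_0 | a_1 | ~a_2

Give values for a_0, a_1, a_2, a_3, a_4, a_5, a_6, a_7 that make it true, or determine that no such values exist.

a_0: False; a_1: True; a_2: True; a_3: False; a_4: True; a_5: False; a_6: True; a_7: True

Set a_0 = False.
Set a_1 = True.
  then (a_0 | ~a_1 | ~a_5) forces a_5 = False.
  then (a_4 | a_5) forces a_4 = True.
Set a_2 = True.
Set a_3 = False.
Try a_6 = False:
  (~a_1 | a_6 | a_7) forces a_7 = True.
  clause (a_0 | a_6 | ~a_7) is falsified — backtrack.
So a_6 = True.
  then (~a_1 | ~a_6 | a_7) forces a_7 = True.
All clauses satisfied.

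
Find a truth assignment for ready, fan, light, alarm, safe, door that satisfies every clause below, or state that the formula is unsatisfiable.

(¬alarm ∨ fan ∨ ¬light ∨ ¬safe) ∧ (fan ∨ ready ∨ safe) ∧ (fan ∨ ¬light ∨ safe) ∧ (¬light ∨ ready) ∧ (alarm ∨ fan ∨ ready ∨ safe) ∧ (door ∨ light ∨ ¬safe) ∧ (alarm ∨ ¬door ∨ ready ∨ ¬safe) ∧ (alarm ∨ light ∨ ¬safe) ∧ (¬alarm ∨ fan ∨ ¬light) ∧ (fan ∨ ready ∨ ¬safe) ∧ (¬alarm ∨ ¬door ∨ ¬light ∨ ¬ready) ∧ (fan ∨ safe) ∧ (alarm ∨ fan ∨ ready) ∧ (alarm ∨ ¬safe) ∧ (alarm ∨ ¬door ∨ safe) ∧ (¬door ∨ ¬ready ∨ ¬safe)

Set ready = True.
Try fan = False:
  (fan ∨ safe) forces safe = True.
  (alarm ∨ ¬safe) forces alarm = True.
  (¬alarm ∨ fan ∨ ¬light ∨ ¬safe) forces light = False.
  (door ∨ light ∨ ¬safe) forces door = True.
  clause (¬door ∨ ¬ready ∨ ¬safe) is falsified — backtrack.
So fan = True.
Set light = True.
Set alarm = False.
  then (alarm ∨ ¬safe) forces safe = False.
  then (alarm ∨ ¬door ∨ safe) forces door = False.
All clauses satisfied.

ready = True, fan = True, light = True, alarm = False, safe = False, door = False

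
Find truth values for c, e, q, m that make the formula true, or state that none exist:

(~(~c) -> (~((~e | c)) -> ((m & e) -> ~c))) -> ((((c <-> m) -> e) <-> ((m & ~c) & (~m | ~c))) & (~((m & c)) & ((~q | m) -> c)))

c = False; e = False; q = True; m = False

  (~(~c) -> (~((~e | c)) -> ((m & e) -> ~c))) -> ((((c <-> m) -> e) <-> ((m & ~c) & (~m | ~c))) & (~((m & c)) & ((~q | m) -> c))) = True
    ~(~c) -> (~((~e | c)) -> ((m & e) -> ~c)) = True
      ~(~c) = False
        ~c = True
      ~((~e | c)) -> ((m & e) -> ~c) = True
        ~((~e | c)) = False
          ~e | c = True
            ~e = True
        (m & e) -> ~c = True
          m & e = False
          ~c = True
    (((c <-> m) -> e) <-> ((m & ~c) & (~m | ~c))) & (~((m & c)) & ((~q | m) -> c)) = True
      ((c <-> m) -> e) <-> ((m & ~c) & (~m | ~c)) = True
        (c <-> m) -> e = False
          c <-> m = True
        (m & ~c) & (~m | ~c) = False
          m & ~c = False
            ~c = True
          ~m | ~c = True
            ~m = True
            ~c = True
      ~((m & c)) & ((~q | m) -> c) = True
        ~((m & c)) = True
          m & c = False
        (~q | m) -> c = True
          ~q | m = False
            ~q = False
The formula evaluates to True.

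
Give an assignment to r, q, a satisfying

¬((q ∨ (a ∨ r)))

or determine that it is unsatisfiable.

r = False, q = False, a = False

  ¬((q ∨ (a ∨ r))) = True
    q ∨ (a ∨ r) = False
      a ∨ r = False
The formula evaluates to True.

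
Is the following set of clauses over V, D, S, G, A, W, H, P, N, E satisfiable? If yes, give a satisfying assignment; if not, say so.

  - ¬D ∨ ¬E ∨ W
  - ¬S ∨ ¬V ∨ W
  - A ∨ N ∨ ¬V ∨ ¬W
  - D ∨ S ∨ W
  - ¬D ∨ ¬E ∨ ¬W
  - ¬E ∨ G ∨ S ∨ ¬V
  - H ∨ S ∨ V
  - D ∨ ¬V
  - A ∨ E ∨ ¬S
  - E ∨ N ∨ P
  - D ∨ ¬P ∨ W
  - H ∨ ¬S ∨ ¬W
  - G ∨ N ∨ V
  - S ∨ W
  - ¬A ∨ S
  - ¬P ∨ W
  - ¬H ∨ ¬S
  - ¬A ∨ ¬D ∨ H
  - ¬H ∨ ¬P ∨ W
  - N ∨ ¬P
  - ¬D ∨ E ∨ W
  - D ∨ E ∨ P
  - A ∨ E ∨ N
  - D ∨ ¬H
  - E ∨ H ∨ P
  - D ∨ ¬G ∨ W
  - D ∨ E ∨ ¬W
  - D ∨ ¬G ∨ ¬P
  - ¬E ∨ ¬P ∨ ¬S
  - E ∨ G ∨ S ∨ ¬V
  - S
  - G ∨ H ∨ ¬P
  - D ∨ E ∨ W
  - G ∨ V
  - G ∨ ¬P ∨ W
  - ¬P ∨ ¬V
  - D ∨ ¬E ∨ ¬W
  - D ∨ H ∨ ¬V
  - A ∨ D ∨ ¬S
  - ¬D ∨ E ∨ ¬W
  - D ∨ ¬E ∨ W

No satisfying assignment exists.

Case S = True:
  (¬H ∨ ¬S) forces H = False.
  (H ∨ ¬S ∨ ¬W) forces W = False.
  (¬S ∨ ¬V ∨ W) forces V = False.
  (¬P ∨ W) forces P = False.
  (E ∨ H ∨ P) forces E = True.
  (¬D ∨ ¬E ∨ W) forces D = False.
  Clause (D ∨ ¬E ∨ W) is falsified — contradiction.
Case S = False:
  Clause (S) is falsified — contradiction.
Both cases fail, so the formula is unsatisfiable.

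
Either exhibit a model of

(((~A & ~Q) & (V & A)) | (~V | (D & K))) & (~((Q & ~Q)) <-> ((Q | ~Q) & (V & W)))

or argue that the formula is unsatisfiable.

A=F; W=T; Q=T; V=T; K=T; D=T

  ((~A & ~Q) & (V & A)) | (~V | (D & K)) = True
    (~A & ~Q) & (V & A) = False
      ~A & ~Q = False
        ~A = True
        ~Q = False
      V & A = False
    ~V | (D & K) = True
      ~V = False
      D & K = True
  ~((Q & ~Q)) <-> ((Q | ~Q) & (V & W)) = True
    ~((Q & ~Q)) = True
      Q & ~Q = False
        ~Q = False
    (Q | ~Q) & (V & W) = True
      Q | ~Q = True
        ~Q = False
      V & W = True
Both conjuncts True, so the formula holds.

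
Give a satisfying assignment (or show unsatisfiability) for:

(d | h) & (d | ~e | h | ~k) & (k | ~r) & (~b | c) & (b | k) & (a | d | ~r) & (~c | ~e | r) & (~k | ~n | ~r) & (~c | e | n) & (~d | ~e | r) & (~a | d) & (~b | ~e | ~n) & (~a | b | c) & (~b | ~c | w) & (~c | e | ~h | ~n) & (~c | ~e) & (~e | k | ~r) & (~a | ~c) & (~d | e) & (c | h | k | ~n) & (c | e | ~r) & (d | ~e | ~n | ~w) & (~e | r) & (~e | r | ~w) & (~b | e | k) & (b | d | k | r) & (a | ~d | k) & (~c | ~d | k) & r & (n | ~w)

d = True; r = True; e = True; b = False; w = False; a = False; c = False; n = False; k = True; h = False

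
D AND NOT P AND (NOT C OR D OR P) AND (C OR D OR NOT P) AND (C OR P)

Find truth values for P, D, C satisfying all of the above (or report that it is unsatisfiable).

Unit clause (D) forces D = True.
Unit clause (NOT P) forces P = False.
In (C OR P) only C is left, so C = True.
All clauses satisfied.

P = False, D = True, C = True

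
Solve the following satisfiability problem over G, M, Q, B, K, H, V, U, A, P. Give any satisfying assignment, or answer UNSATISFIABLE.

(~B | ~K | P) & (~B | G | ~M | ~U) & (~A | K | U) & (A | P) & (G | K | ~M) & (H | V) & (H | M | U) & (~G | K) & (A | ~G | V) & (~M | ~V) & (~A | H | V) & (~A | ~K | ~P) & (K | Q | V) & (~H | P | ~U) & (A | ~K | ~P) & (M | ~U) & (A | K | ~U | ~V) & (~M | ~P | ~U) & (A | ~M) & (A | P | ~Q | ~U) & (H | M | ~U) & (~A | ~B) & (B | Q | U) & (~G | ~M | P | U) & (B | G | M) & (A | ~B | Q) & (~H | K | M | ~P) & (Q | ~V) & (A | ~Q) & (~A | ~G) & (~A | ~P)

G = False, M = True, Q = True, B = False, K = True, H = True, V = False, U = False, A = True, P = False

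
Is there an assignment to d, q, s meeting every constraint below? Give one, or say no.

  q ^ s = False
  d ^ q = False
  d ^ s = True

Unsatisfiable — no assignment works.

Adding constraints 1, 2, 3 mod 2: every variable appears an even number of times on the left, so the left side is 0.
But the right sides sum to 1 (mod 2). 0 ≠ 1 — the system is inconsistent.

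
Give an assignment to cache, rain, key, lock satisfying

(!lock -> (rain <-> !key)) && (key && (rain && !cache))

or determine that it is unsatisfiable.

cache=F, rain=T, key=T, lock=T

  !lock -> (rain <-> !key) = True
    !lock = False
    rain <-> !key = False
      !key = False
  key && (rain && !cache) = True
    rain && !cache = True
      !cache = True
Both conjuncts True, so the formula holds.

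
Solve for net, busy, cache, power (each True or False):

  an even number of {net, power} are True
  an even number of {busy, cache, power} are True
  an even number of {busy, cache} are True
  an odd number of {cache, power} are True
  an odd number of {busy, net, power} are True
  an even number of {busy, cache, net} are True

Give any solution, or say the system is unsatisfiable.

net=F; busy=T; cache=T; power=F

{net, power}: 0 true → even ✓
{busy, cache, power}: 2 true → even ✓
{busy, cache}: 2 true → even ✓
{cache, power}: 1 true → odd ✓
{busy, net, power}: 1 true → odd ✓
{busy, cache, net}: 2 true → even ✓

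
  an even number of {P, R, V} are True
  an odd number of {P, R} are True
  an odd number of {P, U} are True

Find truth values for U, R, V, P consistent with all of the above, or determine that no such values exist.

U=T; R=T; V=T; P=F

{P, R, V}: 2 true → even ✓
{P, R}: 1 true → odd ✓
{P, U}: 1 true → odd ✓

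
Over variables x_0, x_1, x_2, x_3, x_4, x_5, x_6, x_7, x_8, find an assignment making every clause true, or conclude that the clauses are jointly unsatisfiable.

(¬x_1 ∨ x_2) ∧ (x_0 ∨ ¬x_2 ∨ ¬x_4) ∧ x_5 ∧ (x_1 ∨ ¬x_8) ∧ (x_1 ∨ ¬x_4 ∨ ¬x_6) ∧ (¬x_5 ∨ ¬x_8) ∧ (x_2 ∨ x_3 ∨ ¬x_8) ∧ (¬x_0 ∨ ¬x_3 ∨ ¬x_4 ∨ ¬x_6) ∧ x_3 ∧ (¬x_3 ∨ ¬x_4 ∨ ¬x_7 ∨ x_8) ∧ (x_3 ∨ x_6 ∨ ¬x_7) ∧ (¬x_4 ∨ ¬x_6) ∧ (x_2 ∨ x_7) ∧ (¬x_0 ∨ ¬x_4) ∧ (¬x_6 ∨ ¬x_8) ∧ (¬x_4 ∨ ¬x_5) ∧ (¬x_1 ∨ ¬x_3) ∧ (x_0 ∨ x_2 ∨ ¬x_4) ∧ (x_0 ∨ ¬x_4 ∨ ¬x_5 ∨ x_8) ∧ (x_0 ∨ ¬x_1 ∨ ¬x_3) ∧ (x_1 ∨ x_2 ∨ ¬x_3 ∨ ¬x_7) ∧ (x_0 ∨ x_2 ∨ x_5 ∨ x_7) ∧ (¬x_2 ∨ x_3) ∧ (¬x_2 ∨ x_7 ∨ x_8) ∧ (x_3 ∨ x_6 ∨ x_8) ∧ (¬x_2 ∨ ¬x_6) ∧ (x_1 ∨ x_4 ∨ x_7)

x_0: False, x_1: False, x_2: True, x_3: True, x_4: False, x_5: True, x_6: False, x_7: True, x_8: False

Unit clause (x_5) forces x_5 = True.
In (¬x_5 ∨ ¬x_8) only ¬x_8 is left, so x_8 = False.
Unit clause (x_3) forces x_3 = True.
In (¬x_4 ∨ ¬x_5) only ¬x_4 is left, so x_4 = False.
In (¬x_1 ∨ ¬x_3) only ¬x_1 is left, so x_1 = False.
In (x_1 ∨ x_4 ∨ x_7) only x_7 is left, so x_7 = True.
In (x_1 ∨ x_2 ∨ ¬x_3 ∨ ¬x_7) only x_2 is left, so x_2 = True.
In (¬x_2 ∨ ¬x_6) only ¬x_6 is left, so x_6 = False.
Set x_0 = False.
All clauses satisfied.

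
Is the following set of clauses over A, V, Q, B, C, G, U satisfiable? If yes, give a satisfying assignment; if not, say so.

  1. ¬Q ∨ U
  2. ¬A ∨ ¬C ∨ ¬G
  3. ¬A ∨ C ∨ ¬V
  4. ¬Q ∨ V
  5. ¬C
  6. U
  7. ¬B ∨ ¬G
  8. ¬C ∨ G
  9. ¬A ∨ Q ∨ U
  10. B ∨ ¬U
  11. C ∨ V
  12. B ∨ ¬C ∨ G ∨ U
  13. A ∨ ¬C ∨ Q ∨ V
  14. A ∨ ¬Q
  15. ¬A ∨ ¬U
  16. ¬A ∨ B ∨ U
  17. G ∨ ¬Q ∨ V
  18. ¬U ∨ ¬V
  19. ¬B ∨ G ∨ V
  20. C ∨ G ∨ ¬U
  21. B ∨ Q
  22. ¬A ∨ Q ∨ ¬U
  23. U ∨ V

Unsatisfiable

Case C = True:
  Clause (¬C) is falsified — contradiction.
Case C = False:
  (U) forces U = True.
  (B ∨ ¬U) forces B = True.
  (¬B ∨ ¬G) forces G = False.
  Clause (C ∨ G ∨ ¬U) is falsified — contradiction.
Both cases fail, so the formula is unsatisfiable.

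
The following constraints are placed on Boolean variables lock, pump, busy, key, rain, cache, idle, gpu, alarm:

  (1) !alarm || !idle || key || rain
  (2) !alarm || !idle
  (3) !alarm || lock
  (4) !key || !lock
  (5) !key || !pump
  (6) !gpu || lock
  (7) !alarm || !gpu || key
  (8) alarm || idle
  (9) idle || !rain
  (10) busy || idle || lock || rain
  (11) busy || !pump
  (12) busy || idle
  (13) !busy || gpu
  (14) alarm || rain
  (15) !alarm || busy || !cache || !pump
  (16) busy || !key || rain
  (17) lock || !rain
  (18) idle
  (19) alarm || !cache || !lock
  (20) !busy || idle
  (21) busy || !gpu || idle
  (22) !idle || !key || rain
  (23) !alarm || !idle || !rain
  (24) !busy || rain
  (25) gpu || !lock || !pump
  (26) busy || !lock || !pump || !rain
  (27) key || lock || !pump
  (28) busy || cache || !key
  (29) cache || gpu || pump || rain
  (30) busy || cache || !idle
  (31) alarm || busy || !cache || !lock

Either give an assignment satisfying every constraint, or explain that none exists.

lock = True, pump = False, busy = True, key = False, rain = True, cache = False, idle = True, gpu = True, alarm = False

Unit clause (idle) forces idle = True.
In (!alarm || !idle) only !alarm is left, so alarm = False.
In (alarm || rain) only rain is left, so rain = True.
In (lock || !rain) only lock is left, so lock = True.
In (alarm || !cache || !lock) only !cache is left, so cache = False.
In (busy || cache || !idle) only busy is left, so busy = True.
In (!key || !lock) only !key is left, so key = False.
In (!busy || gpu) only gpu is left, so gpu = True.
Set pump = False.
All clauses satisfied.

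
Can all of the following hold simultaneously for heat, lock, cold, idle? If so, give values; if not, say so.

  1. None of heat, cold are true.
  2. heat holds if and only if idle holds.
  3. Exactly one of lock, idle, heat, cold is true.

heat=F, lock=T, cold=F, idle=F

  (1) {heat, cold}: 0 true — none ✓
  (2) heat=F, idle=F — same ✓
  (3) {lock, idle, heat, cold}: 1 true — exactly one ✓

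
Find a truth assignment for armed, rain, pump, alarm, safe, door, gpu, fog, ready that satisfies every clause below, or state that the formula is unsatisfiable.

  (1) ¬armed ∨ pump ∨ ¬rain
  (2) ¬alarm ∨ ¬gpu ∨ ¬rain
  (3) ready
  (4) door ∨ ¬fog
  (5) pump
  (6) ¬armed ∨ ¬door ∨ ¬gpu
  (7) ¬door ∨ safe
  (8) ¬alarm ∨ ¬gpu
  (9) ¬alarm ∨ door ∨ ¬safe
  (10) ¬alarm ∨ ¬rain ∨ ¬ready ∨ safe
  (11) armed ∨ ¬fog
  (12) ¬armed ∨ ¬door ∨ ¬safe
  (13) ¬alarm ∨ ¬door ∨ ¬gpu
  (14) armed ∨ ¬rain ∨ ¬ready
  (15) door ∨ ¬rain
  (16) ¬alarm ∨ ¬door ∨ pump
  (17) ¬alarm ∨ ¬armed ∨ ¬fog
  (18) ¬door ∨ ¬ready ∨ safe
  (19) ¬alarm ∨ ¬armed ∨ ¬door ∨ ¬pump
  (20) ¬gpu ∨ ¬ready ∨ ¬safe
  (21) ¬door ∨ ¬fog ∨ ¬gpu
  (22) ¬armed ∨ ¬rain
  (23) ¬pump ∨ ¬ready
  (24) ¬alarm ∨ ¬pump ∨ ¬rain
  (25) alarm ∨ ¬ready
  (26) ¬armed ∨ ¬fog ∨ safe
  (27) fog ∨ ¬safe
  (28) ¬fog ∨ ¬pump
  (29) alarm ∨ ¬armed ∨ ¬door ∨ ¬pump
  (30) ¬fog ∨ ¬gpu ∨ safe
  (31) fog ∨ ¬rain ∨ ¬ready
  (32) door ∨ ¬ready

Case pump = True:
  (ready) forces ready = True.
  Clause (¬pump ∨ ¬ready) is falsified — contradiction.
Case pump = False:
  Clause (pump) is falsified — contradiction.
Both cases fail, so the formula is unsatisfiable.

No satisfying assignment exists.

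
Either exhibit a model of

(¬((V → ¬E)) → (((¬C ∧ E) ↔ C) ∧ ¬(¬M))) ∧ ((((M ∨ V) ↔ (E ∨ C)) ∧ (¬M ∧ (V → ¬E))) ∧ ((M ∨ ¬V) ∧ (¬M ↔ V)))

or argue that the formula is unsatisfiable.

Unsatisfiable — no assignment works.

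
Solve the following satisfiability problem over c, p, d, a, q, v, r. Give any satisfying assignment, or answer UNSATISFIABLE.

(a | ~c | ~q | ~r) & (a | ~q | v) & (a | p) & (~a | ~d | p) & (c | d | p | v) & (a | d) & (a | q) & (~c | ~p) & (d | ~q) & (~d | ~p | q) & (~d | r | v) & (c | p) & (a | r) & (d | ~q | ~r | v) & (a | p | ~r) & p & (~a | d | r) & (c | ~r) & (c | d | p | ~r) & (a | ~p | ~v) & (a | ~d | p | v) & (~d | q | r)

Unit clause (p) forces p = True.
In (~c | ~p) only ~c is left, so c = False.
In (c | ~r) only ~r is left, so r = False.
In (a | r) only a is left, so a = True.
In (~a | d | r) only d is left, so d = True.
In (~d | q | r) only q is left, so q = True.
In (~d | r | v) only v is left, so v = True.
All clauses satisfied.

c = False, p = True, d = True, a = True, q = True, v = True, r = False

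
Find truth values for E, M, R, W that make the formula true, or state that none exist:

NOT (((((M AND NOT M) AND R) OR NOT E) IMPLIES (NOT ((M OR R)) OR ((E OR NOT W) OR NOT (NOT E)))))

E=F; M=F; R=T; W=T

  NOT (((((M AND NOT M) AND R) OR NOT E) IMPLIES (NOT ((M OR R)) OR ((E OR NOT W) OR NOT (NOT E))))) = True
    (((M AND NOT M) AND R) OR NOT E) IMPLIES (NOT ((M OR R)) OR ((E OR NOT W) OR NOT (NOT E))) = False
      ((M AND NOT M) AND R) OR NOT E = True
        (M AND NOT M) AND R = False
          M AND NOT M = False
            NOT M = True
        NOT E = True
      NOT ((M OR R)) OR ((E OR NOT W) OR NOT (NOT E)) = False
        NOT ((M OR R)) = False
          M OR R = True
        (E OR NOT W) OR NOT (NOT E) = False
          E OR NOT W = False
            NOT W = False
          NOT (NOT E) = False
            NOT E = True
The formula evaluates to True.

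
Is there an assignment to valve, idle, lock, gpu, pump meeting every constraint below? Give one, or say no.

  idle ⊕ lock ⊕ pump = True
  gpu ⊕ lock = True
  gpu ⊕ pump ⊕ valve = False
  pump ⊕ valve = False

valve=F; idle=F; lock=T; gpu=F; pump=F

idle ⊕ lock ⊕ pump = F ⊕ T ⊕ F = True ✓
gpu ⊕ lock = F ⊕ T = True ✓
gpu ⊕ pump ⊕ valve = F ⊕ F ⊕ F = False ✓
pump ⊕ valve = F ⊕ F = False ✓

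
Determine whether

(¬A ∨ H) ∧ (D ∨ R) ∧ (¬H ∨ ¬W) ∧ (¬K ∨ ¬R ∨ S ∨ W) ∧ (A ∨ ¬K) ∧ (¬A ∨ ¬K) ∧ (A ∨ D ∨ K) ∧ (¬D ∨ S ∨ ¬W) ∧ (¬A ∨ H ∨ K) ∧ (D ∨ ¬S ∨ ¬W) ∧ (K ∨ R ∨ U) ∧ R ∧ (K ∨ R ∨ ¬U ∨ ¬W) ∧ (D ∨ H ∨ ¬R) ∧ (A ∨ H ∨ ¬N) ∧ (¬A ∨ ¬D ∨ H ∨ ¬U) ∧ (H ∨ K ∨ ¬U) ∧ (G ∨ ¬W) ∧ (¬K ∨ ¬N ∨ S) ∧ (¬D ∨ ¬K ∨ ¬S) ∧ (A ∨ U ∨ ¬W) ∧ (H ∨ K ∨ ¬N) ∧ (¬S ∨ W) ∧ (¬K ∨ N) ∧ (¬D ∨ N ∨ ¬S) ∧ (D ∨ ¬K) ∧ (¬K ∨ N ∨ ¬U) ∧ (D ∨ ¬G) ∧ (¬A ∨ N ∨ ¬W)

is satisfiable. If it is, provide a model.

K: False, H: True, W: False, D: True, R: True, N: True, S: False, U: False, G: True, A: False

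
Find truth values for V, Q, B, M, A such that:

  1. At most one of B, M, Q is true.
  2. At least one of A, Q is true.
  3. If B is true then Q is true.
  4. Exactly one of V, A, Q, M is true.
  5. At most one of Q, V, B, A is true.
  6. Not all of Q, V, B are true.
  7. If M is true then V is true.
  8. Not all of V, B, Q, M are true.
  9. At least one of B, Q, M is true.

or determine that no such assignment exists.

V=F, Q=T, B=F, M=F, A=F

  (1) {B, M, Q}: 1 true — at most one ✓
  (2) {A, Q}: 1 true — at least one ✓
  (3) B=F ⇒ Q: vacuous ✓
  (4) {V, A, Q, M}: 1 true — exactly one ✓
  (5) {Q, V, B, A}: 1 true — at most one ✓
  (6) {Q, V, B}: 1/3 true — not all ✓
  (7) M=F ⇒ V: vacuous ✓
  (8) {V, B, Q, M}: 1/4 true — not all ✓
  (9) {B, Q, M}: 1 true — at least one ✓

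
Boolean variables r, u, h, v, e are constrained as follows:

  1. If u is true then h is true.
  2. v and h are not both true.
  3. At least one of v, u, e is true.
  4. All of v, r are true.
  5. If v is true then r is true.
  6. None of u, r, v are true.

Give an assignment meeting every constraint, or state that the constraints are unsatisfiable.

Unsatisfiable — no assignment works.

Case r = True:
  Constraint (6) is violated (r=T) — contradiction.
Case r = False:
  Constraint (4) is violated (r=F) — contradiction.
Both cases fail — unsatisfiable.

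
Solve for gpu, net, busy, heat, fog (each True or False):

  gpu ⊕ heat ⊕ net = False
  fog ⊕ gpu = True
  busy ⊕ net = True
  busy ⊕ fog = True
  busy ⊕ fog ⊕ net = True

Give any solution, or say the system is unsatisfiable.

gpu=T; net=F; busy=T; heat=T; fog=F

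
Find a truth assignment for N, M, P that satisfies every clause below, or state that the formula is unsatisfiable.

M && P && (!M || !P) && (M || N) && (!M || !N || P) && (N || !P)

Case M = True:
  (P) forces P = True.
  Clause (!M || !P) is falsified — contradiction.
Case M = False:
  Clause (M) is falsified — contradiction.
Both cases fail, so the formula is unsatisfiable.

No satisfying assignment exists.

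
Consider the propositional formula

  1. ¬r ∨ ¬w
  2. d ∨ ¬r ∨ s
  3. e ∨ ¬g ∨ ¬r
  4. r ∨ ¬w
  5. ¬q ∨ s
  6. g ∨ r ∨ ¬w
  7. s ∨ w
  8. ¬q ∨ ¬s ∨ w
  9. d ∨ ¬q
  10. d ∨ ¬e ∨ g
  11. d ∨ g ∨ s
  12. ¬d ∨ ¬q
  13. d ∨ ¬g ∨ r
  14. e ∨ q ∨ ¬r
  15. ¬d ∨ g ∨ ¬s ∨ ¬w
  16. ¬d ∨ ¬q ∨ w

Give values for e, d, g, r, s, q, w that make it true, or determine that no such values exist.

e = True; d = True; g = False; r = False; s = True; q = False; w = False

Set e = True.
Set d = True.
  then (¬d ∨ ¬q) forces q = False.
Set g = False.
Set r = False.
  then (r ∨ ¬w) forces w = False.
  then (s ∨ w) forces s = True.
All clauses satisfied.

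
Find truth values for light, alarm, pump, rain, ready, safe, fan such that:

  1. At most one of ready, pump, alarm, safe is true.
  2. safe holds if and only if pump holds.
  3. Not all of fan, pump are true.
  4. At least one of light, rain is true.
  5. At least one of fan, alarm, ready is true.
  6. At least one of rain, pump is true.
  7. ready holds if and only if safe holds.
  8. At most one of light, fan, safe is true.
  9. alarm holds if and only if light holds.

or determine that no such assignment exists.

light = True, alarm = True, pump = False, rain = True, ready = False, safe = False, fan = False

  (1) {ready, pump, alarm, safe}: 1 true — at most one ✓
  (2) safe=F, pump=F — same ✓
  (3) {fan, pump}: 0/2 true — not all ✓
  (4) {light, rain}: 2 true — at least one ✓
  (5) {fan, alarm, ready}: 1 true — at least one ✓
  (6) {rain, pump}: 1 true — at least one ✓
  (7) ready=F, safe=F — same ✓
  (8) {light, fan, safe}: 1 true — at most one ✓
  (9) alarm=T, light=T — same ✓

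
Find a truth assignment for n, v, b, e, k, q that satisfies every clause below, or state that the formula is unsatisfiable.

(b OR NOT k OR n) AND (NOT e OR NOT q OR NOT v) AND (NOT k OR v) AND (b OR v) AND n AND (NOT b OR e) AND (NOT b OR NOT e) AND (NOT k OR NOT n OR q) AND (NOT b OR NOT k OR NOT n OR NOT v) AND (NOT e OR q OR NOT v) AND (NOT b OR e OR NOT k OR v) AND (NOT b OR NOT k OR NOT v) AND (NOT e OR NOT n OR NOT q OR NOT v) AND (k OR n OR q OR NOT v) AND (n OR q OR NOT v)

Unit clause (n) forces n = True.
Try v = False:
  (NOT k OR v) forces k = False.
  (b OR v) forces b = True.
  (NOT b OR e) forces e = True.
  clause (NOT b OR NOT e) is falsified — backtrack.
So v = True.
Try b = True:
  (NOT b OR e) forces e = True.
  clause (NOT b OR NOT e) is falsified — backtrack.
So b = False.
Set e = False.
Set k = True.
  then (NOT k OR NOT n OR q) forces q = True.
All clauses satisfied.

n = True; v = True; b = False; e = False; k = True; q = True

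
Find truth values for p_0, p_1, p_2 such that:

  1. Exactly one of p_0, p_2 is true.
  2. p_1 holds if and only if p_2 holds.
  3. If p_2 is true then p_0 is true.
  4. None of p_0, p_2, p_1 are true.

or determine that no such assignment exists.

UNSATISFIABLE

Case p_0 = True:
  Constraint (4) is violated (p_0=T) — contradiction.
Case p_0 = False:
  (1) with p_0=F forces p_2 = True.
  Constraint (3) is violated (p_2=T, p_0=F) — contradiction.
Both cases fail — unsatisfiable.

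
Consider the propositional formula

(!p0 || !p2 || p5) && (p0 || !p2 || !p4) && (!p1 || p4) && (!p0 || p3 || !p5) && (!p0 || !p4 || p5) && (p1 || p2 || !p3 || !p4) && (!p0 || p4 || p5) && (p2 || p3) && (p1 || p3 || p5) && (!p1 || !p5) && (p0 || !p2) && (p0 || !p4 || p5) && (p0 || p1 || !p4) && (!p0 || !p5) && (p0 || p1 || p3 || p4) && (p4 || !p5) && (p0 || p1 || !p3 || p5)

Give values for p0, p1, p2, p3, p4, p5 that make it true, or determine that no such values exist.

Case p0 = True:
  (!p0 || !p5) forces p5 = False.
  (!p0 || !p2 || p5) forces p2 = False.
  (!p0 || !p4 || p5) forces p4 = False.
  Clause (!p0 || p4 || p5) is falsified — contradiction.
Case p0 = False:
  (p0 || !p2) forces p2 = False.
  (p2 || p3) forces p3 = True.
  If p1 = True:
    (!p1 || p4) forces p4 = True.
    (!p1 || !p5) forces p5 = False.
    clause (p0 || !p4 || p5) is falsified.
  If p1 = False:
    (p1 || p2 || !p3 || !p4) forces p4 = False.
    (p4 || !p5) forces p5 = False.
    clause (p0 || p1 || !p3 || p5) is falsified.
  Every sub-case reaches a contradiction.
Both cases fail, so the formula is unsatisfiable.

Unsatisfiable — no assignment works.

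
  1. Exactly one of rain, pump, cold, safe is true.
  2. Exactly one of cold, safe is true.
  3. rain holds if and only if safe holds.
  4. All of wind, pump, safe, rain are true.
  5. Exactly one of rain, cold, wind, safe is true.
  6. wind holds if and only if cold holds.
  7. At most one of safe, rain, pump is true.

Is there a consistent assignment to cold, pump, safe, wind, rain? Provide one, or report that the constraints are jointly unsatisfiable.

Case pump = True:
  (1) with pump=T forces rain = False.
  Constraint (4) is violated (rain=F) — contradiction.
Case pump = False:
  Constraint (4) is violated (pump=F) — contradiction.
Both cases fail — unsatisfiable.

UNSATISFIABLE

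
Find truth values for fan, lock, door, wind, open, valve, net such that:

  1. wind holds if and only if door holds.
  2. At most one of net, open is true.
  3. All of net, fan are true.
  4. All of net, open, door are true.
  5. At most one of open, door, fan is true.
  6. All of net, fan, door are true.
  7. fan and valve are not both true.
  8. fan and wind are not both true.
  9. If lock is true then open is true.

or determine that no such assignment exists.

Case open = True:
  (2) with open=T forces net = False.
  Constraint (3) is violated (net=F) — contradiction.
Case open = False:
  Constraint (4) is violated (open=F) — contradiction.
Both cases fail — unsatisfiable.

Unsatisfiable — no assignment works.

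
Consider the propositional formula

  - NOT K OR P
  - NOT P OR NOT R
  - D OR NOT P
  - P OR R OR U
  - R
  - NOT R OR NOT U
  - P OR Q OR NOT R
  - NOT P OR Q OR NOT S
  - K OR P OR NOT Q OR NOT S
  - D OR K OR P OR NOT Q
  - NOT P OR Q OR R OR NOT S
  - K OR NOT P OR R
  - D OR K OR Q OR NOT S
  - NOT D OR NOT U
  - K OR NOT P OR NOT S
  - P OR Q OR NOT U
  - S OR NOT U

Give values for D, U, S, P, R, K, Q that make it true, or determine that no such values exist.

D=T, U=F, S=F, P=F, R=T, K=F, Q=T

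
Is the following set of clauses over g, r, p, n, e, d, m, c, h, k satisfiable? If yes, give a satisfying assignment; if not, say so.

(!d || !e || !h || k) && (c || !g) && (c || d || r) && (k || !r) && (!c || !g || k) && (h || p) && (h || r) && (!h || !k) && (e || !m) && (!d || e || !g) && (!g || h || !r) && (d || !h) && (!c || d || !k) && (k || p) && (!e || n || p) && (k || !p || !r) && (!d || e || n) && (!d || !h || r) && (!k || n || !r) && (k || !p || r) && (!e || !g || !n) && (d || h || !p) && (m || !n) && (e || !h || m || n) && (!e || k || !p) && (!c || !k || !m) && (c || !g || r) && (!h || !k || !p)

g=F; r=T; p=T; n=T; e=T; d=T; m=T; c=F; h=F; k=T

Set g = False.
Set r = True.
  then (k || !r) forces k = True.
  then (!h || !k) forces h = False.
  then (!k || n || !r) forces n = True.
  then (m || !n) forces m = True.
  then (!c || !k || !m) forces c = False.
  then (h || p) forces p = True.
  then (e || !m) forces e = True.
  then (d || h || !p) forces d = True.
All clauses satisfied.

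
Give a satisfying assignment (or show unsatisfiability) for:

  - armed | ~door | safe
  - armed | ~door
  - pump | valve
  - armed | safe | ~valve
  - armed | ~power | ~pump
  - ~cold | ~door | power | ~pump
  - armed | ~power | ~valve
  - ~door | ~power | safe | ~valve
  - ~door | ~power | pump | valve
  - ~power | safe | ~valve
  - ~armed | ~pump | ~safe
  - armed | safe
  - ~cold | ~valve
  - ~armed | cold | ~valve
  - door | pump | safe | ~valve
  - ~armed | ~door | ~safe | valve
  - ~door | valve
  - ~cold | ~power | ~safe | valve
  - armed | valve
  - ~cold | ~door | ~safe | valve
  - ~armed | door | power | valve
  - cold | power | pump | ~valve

valve = False, cold = True, power = True, safe = False, door = False, pump = True, armed = True

Set valve = False.
  then (pump | valve) forces pump = True.
  then (~door | valve) forces door = False.
  then (armed | valve) forces armed = True.
  then (~armed | door | power | valve) forces power = True.
  then (~armed | ~pump | ~safe) forces safe = False.
Set cold = True.
All clauses satisfied.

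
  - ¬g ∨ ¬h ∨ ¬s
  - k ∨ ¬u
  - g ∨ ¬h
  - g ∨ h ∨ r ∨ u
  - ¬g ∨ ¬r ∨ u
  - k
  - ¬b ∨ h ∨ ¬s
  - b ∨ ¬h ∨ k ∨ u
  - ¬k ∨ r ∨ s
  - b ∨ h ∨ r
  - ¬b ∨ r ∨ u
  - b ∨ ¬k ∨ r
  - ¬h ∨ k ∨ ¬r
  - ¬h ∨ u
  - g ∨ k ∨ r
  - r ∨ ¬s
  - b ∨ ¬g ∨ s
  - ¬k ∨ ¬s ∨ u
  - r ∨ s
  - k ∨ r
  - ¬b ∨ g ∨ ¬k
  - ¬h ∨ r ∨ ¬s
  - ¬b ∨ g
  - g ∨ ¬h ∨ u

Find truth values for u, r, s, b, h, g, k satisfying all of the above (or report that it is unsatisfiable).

Unit clause (k) forces k = True.
Set u = True.
Try r = False:
  (¬k ∨ r ∨ s) forces s = True.
  clause (r ∨ ¬s) is falsified — backtrack.
So r = True.
Set s = False.
Set b = True.
  then (¬b ∨ g ∨ ¬k) forces g = True.
Set h = True.
All clauses satisfied.

u = True, r = True, s = False, b = True, h = True, g = True, k = True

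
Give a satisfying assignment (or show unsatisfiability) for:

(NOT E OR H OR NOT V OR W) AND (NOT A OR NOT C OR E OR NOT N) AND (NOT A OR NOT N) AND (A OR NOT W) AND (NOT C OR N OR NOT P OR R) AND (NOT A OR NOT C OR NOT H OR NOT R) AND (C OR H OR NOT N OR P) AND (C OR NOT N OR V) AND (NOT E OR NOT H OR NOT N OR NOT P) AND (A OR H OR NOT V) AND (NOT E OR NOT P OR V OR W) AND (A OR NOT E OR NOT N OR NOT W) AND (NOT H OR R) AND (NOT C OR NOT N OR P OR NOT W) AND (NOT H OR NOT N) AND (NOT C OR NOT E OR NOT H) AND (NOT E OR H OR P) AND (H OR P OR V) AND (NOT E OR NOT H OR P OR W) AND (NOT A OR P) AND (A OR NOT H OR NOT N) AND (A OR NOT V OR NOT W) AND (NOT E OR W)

W = True, A = True, N = False, V = False, C = True, R = True, P = True, E = False, H = False

Set W = True.
  then (A OR NOT W) forces A = True.
  then (NOT A OR P) forces P = True.
  then (NOT A OR NOT N) forces N = False.
Set V = False.
Set C = True.
  then (NOT C OR N OR NOT P OR R) forces R = True.
  then (NOT A OR NOT C OR NOT H OR NOT R) forces H = False.
Set E = False.
All clauses satisfied.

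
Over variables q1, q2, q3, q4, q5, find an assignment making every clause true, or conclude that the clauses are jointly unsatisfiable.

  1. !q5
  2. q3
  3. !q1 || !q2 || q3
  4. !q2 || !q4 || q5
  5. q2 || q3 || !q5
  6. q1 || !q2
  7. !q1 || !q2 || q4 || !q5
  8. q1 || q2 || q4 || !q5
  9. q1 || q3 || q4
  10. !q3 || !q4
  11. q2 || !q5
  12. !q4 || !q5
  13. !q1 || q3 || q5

q1 = True, q2 = True, q3 = True, q4 = False, q5 = False

Unit clause (!q5) forces q5 = False.
Unit clause (q3) forces q3 = True.
In (!q3 || !q4) only !q4 is left, so q4 = False.
Set q1 = True.
Set q2 = True.
All clauses satisfied.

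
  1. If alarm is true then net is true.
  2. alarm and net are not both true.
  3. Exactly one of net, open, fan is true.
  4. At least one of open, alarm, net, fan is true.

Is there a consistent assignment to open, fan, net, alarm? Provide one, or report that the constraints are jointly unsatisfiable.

open: True, fan: False, net: False, alarm: False

  (1) alarm=F ⇒ net: vacuous ✓
  (2) alarm=F, net=F — not both ✓
  (3) {net, open, fan}: 1 true — exactly one ✓
  (4) {open, alarm, net, fan}: 1 true — at least one ✓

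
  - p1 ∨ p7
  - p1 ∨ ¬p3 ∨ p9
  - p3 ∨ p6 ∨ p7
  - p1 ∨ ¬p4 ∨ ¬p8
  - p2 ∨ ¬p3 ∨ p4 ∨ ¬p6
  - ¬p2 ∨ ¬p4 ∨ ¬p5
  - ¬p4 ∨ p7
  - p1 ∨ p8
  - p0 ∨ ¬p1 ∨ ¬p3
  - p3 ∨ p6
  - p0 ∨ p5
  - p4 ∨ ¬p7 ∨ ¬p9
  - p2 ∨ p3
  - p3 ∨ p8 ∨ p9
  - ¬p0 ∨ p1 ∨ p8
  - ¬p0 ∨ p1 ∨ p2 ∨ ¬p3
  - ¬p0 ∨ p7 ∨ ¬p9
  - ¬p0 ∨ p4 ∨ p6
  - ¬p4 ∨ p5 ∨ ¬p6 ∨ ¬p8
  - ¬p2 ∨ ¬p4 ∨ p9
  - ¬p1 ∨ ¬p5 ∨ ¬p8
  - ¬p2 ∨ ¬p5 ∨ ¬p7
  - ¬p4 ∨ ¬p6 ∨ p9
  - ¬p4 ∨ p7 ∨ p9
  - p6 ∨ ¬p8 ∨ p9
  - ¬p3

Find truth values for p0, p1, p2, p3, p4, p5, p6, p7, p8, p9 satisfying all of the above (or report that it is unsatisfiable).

Unit clause (¬p3) forces p3 = False.
In (p3 ∨ p6) only p6 is left, so p6 = True.
In (p2 ∨ p3) only p2 is left, so p2 = True.
Set p0 = True.
Set p1 = True.
Set p4 = False.
Try p5 = True:
  (¬p1 ∨ ¬p5 ∨ ¬p8) forces p8 = False.
  (p3 ∨ p8 ∨ p9) forces p9 = True.
  (p4 ∨ ¬p7 ∨ ¬p9) forces p7 = False.
  clause (¬p0 ∨ p7 ∨ ¬p9) is falsified — backtrack.
So p5 = False.
Set p7 = False.
  then (¬p0 ∨ p7 ∨ ¬p9) forces p9 = False.
  then (p3 ∨ p8 ∨ p9) forces p8 = True.
All clauses satisfied.

p0=T, p1=T, p2=T, p3=F, p4=F, p5=F, p6=T, p7=F, p8=T, p9=F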